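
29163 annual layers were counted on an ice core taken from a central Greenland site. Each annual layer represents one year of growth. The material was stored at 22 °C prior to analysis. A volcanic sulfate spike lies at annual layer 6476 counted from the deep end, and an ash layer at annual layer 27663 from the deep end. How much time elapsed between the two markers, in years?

21187 years

27663 − 6476 = 21187 annual layers lie between the two events.
That is 21187 years at one annual layer per year.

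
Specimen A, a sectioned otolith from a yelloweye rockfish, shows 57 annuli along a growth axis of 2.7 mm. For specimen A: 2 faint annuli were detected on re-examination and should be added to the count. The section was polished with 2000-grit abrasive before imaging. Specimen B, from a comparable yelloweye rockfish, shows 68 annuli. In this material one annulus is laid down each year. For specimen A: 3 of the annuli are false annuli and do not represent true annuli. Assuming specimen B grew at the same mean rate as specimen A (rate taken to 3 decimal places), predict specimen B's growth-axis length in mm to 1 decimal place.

3.3 mm

Specimen A: after corrections the count is 57 − 3 + 2 = 56 annuli.
A: Extension rate ≈ 2.7 / 56 = 0.048 mm/yr.
B's length ≈ 0.048 × 68 = 3.3 mm.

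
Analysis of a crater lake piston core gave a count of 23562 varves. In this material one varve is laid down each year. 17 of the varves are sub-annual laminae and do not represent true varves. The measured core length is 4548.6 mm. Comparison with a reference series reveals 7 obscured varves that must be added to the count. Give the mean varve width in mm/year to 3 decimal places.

0.193 mm/year

True varve count = 23562 − 17 + 7 = 23552.
Mean rate = 4548.6 mm / 23552 years ≈ 0.193 mm/year.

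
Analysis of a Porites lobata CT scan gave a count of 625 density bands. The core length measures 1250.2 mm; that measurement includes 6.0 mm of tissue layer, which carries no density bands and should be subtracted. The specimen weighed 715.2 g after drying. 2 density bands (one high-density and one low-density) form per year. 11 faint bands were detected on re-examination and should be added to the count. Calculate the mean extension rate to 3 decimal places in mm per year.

3.913 mm per year

True density band count = 625 + 11 = 636.
Dividing by 2 density bands per year: 636 / 2 = 318 years.
Removing the 6.0 mm offcut leaves 1250.2 − 6.0 = 1244.2 mm.
Mean rate = 1244.2 mm / 318 years ≈ 3.913 mm per year.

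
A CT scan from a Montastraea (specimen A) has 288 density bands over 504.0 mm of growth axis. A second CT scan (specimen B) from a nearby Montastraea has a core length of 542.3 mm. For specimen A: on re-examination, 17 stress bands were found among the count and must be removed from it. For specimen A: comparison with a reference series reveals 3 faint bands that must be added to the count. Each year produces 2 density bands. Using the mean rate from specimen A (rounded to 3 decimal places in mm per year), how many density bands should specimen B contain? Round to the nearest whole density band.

Specimen A: adjusted count: 288 − 17 + 3 = 274 density bands.
Specimen A: 274 density bands at 2 per year is 274 / 2 = 137 years.
A: Mean rate = 504.0 mm / 137 years ≈ 3.679 mm per year.
B spans 542.3 / 3.679 = 147.40 years; at 2 density bands per year that is 147.40 × 2 ≈ 295 density bands.

295 density bands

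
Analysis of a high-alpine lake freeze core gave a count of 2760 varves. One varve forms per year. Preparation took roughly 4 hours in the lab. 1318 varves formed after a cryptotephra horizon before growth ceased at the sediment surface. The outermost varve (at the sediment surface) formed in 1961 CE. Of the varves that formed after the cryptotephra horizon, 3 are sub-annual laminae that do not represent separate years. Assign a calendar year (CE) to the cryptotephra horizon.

1318 varves post-date the cryptotephra horizon.
Excluding 3 false varves: 1318 − 3 = 1315.
Counting back 1315 years from 1961 CE places the cryptotephra horizon in 1961 − 1315 = 646 CE.

646 CE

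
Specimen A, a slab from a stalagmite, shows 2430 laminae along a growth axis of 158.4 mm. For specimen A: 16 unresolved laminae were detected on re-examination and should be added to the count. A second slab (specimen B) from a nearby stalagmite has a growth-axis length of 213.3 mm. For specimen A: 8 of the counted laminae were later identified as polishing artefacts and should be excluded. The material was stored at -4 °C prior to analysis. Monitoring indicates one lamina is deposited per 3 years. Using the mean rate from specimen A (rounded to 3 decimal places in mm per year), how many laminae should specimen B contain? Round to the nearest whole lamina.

Specimen A: after corrections the count is 2430 − 8 + 16 = 2438 laminae.
Specimen A: multiplying by 3 years per lamina: 2438 × 3 = 7314 years.
A: Extension rate ≈ 158.4 / 7314 = 0.022 mm per year.
For B, 213.3 / 0.022 = 9695.45 years; at 3 years per lamina that is 9695.45 / 3 ≈ 3232 laminae.

3232 laminae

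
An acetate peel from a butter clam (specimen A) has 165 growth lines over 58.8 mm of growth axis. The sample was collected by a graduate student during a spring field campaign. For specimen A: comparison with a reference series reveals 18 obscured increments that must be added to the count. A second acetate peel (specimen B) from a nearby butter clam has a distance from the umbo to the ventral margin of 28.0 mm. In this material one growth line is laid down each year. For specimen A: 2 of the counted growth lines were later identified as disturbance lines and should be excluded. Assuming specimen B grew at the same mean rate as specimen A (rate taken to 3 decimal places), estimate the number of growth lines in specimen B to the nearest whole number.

86 growth lines

Specimen A: true growth line count = 165 − 2 + 18 = 181.
A: 58.8 mm over 181 years gives 58.8 / 181 ≈ 0.325 mm/year.
Specimen B: 28.0 mm / 0.325 mm per year = 86.15 years ≈ 86 growth lines.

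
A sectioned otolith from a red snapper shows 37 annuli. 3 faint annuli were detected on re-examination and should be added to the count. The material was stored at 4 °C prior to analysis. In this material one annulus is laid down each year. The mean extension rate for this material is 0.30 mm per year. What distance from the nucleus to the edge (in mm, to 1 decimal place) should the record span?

After corrections the count is 37 + 3 = 40 annuli.
Predicted length = 0.30 mm/year × 40 years = 12.0 mm.

12.0 mm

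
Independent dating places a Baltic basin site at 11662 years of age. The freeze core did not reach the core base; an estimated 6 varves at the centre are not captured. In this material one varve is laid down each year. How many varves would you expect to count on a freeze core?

At one varve per year, 11662 years correspond to 11662 varves.
Subtracting the 6 varves not captured gives 11662 − 6 = 11656 varves in the record.

11656 varves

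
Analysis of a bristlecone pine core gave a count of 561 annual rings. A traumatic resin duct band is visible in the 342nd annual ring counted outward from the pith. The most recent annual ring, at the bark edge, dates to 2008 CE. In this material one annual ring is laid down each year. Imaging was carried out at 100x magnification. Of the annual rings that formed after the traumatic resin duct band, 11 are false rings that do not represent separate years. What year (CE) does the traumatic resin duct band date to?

The traumatic resin duct band sits at annual ring 342 from the pith, so 561 − 342 = 219 annual rings formed after it.
Excluding 11 false annual rings: 219 − 11 = 208.
2008 − 208 = 1800 CE.

1800 CE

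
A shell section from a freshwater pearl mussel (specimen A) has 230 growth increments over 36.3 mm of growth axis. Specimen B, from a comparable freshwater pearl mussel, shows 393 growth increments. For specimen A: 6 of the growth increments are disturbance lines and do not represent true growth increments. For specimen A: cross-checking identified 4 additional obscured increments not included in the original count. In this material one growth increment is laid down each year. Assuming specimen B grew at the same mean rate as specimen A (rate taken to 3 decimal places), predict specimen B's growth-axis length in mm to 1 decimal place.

62.5 mm

Specimen A: after corrections the count is 230 − 6 + 4 = 228 growth increments.
A: Extension rate ≈ 36.3 / 228 = 0.159 mm/yr.
For B, 0.159 mm/year × 393 years = 62.5 mm.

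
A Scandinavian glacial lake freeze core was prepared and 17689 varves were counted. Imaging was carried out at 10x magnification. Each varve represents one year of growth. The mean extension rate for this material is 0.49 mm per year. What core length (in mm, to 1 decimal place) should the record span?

The record spans 17689 years at 0.49 mm per year.
17689 years at 0.49 mm/year gives 0.49 × 17689 = 8667.6 mm.

8667.6 mm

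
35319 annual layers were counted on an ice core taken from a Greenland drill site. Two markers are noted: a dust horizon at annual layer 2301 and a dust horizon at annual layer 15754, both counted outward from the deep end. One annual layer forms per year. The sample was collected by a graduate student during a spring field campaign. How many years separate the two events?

The two markers are separated by 15754 − 2301 = 13453 annual layers.
That is 13453 years at one annual layer per year.

13453 years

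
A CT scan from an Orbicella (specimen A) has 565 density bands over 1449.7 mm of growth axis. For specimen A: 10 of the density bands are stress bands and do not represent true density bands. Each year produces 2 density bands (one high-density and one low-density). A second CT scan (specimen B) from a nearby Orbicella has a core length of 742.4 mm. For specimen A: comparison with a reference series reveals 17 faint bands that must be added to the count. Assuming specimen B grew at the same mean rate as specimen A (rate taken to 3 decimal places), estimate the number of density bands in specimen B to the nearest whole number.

293 density bands

Specimen A: after corrections the count is 565 − 10 + 17 = 572 density bands.
Specimen A: 572 density bands at 2 per year is 572 / 2 = 286 years.
A: Mean rate = 1449.7 mm / 286 years ≈ 5.069 mm/year.
For B, 742.4 / 5.069 = 146.46 years; at 2 density bands per year that is 146.46 × 2 ≈ 293 density bands.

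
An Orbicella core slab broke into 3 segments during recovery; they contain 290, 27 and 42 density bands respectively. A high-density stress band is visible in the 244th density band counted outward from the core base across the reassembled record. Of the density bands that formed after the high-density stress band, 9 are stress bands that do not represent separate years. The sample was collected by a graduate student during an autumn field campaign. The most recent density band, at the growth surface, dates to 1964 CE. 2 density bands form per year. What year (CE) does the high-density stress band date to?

Total density bands = 290 + 27 + 42 = 359.
359 − 244 = 115 density bands lie beyond the high-density stress band toward the growth surface.
Removing the 9 false density bands leaves 115 − 9 = 106 true density bands beyond the high-density stress band.
106 density bands at 2 per year is 106 / 2 = 53 years.
The density band at the growth surface is 1964 CE, so the high-density stress band dates to 1964 − 53 = 1911 CE.

1911 CE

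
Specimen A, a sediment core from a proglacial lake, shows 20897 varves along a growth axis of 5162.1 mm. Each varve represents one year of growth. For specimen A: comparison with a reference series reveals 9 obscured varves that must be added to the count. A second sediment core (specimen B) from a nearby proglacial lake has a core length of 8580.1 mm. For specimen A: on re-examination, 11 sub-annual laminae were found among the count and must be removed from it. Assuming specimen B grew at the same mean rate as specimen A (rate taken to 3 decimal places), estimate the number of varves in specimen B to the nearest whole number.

34737 varves

Specimen A: correcting the raw count gives 20897 − 11 + 9 = 20895 true varves.
A: Extension rate ≈ 5162.1 / 20895 = 0.247 mm/yr.
B spans 8580.1 / 0.247 = 34737.25 years ≈ 34737 varves.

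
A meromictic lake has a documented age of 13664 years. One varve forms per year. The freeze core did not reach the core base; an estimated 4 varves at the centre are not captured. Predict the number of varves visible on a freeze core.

13660 varves

At one varve per year, 13664 years correspond to 13664 varves.
Less the 4 uncaptured varves: 13664 − 4 = 13660.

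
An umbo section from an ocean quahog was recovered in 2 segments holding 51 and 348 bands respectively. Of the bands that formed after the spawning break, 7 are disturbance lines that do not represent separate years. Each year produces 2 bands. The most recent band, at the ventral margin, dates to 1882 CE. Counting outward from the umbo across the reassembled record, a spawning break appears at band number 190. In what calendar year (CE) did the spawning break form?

1781 CE

Total bands = 51 + 348 = 399.
399 − 190 = 209 bands lie beyond the spawning break toward the ventral margin.
Excluding 7 false bands: 209 − 7 = 202.
With 2 bands per year, 202 / 2 = 101 years.
The band at the ventral margin is 1882 CE, so the spawning break dates to 1882 − 101 = 1781 CE.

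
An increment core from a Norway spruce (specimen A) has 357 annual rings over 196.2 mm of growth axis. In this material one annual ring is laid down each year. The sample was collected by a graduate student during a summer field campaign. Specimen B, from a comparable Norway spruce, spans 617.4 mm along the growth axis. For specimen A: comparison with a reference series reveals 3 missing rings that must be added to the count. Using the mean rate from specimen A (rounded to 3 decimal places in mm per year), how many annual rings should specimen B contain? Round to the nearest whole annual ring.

1133 annual rings

Specimen A: adjusted count: 357 + 3 = 360 annual rings.
A: Extension rate ≈ 196.2 / 360 = 0.545 mm/yr.
Specimen B: 617.4 mm / 0.545 mm per year = 1132.84 years ≈ 1133 annual rings.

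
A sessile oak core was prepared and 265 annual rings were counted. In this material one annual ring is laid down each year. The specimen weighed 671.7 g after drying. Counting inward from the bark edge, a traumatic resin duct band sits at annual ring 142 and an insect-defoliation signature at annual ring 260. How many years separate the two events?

118 years

260 − 142 = 118 annual rings lie between the two events.
One annual ring per year makes the interval 118 years.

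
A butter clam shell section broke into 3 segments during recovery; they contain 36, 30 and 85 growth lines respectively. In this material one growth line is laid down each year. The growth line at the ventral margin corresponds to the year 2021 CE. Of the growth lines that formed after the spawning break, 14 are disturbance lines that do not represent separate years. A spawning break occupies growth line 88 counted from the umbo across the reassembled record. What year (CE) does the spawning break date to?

1972 CE

Total growth lines = 36 + 30 + 85 = 151.
151 − 88 = 63 growth lines lie beyond the spawning break toward the ventral margin.
Excluding 14 false growth lines: 63 − 14 = 49.
The growth line at the ventral margin is 2021 CE, so the spawning break dates to 2021 − 49 = 1972 CE.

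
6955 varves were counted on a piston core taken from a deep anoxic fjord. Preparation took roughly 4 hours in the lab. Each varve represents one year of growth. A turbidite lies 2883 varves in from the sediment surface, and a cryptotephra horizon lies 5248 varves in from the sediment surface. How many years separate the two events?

Separation: 5248 − 2883 = 2365 varves.
At one varve per year, 2365 years elapsed between them.

2365 years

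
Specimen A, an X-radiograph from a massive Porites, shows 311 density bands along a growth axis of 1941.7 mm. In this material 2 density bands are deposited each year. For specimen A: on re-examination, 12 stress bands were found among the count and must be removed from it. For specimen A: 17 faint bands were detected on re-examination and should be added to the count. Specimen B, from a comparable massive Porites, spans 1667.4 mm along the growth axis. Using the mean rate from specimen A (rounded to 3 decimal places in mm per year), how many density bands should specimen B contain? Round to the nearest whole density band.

Specimen A: true density band count = 311 − 12 + 17 = 316.
Specimen A: dividing by 2 density bands per year: 316 / 2 = 158 years.
A: Extension rate ≈ 1941.7 / 158 = 12.289 mm/yr.
B spans 1667.4 / 12.289 = 135.68 years; at 2 density bands per year that is 135.68 × 2 ≈ 271 density bands.

271 density bands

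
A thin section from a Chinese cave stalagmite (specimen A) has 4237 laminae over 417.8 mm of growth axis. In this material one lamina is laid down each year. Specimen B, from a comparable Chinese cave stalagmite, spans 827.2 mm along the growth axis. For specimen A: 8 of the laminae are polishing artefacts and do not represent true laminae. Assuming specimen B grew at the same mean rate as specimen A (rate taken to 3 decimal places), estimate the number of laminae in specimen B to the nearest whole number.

Specimen A: after corrections the count is 4237 − 8 = 4229 laminae.
A: Mean rate = 417.8 mm / 4229 years ≈ 0.099 mm per year.
B spans 827.2 / 0.099 = 8355.56 years ≈ 8356 laminae.

8356 laminae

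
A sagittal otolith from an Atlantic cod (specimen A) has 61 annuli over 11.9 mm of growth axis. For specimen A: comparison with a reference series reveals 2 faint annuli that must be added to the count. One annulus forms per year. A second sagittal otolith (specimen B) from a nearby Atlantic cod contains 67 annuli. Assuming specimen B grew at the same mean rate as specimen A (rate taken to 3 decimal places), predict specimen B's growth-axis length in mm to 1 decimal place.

Specimen A: after corrections the count is 61 + 2 = 63 annuli.
A: Mean rate = 11.9 mm / 63 years ≈ 0.189 mm/yr.
B's length ≈ 0.189 × 67 = 12.7 mm.

12.7 mm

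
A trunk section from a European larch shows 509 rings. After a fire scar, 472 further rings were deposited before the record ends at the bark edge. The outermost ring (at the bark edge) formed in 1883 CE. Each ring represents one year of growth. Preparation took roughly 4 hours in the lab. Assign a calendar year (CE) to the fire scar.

1411 CE

472 rings post-date the fire scar.
1883 − 472 = 1411 CE.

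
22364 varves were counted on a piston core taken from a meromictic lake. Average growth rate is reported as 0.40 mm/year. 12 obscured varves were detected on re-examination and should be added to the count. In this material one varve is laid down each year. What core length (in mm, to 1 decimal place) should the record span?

After corrections the count is 22364 + 12 = 22376 varves.
22376 years at 0.40 mm/year gives 0.40 × 22376 = 8950.4 mm.

8950.4 mm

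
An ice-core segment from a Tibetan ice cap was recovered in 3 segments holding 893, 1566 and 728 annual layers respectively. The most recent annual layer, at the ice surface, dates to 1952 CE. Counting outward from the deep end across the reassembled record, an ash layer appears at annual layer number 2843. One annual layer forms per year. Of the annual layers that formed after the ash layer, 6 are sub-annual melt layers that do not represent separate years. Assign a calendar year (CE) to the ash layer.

1614 CE

Total annual layers = 893 + 1566 + 728 = 3187.
Between annual layer 2843 and the ice surface there are 3187 − 2843 = 344 annual layers.
344 − 6 false = 338 true annual layers after the ash layer.
1952 − 338 = 1614 CE.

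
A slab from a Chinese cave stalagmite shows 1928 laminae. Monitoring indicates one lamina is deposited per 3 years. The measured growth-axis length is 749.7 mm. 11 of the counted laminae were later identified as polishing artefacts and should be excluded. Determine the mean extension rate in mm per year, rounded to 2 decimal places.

After corrections the count is 1928 − 11 = 1917 laminae.
At 3 years per lamina, 1917 × 3 = 5751 years.
Mean rate = 749.7 mm / 5751 years ≈ 0.13 mm per year.

0.13 mm per year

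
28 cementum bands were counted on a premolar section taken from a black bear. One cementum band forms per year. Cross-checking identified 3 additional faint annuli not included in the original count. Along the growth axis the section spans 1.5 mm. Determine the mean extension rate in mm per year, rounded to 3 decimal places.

0.048 mm per year

Adjusted count: 28 + 3 = 31 cementum bands.
Extension rate ≈ 1.5 / 31 = 0.048 mm per year.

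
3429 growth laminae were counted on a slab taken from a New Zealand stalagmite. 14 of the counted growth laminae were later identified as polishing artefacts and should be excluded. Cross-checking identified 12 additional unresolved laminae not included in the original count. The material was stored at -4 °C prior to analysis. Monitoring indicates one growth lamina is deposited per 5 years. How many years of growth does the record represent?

After corrections the count is 3429 − 14 + 12 = 3427 growth laminae.
Multiplying by 5 years per growth lamina: 3427 × 5 = 17135 years.

17135 yr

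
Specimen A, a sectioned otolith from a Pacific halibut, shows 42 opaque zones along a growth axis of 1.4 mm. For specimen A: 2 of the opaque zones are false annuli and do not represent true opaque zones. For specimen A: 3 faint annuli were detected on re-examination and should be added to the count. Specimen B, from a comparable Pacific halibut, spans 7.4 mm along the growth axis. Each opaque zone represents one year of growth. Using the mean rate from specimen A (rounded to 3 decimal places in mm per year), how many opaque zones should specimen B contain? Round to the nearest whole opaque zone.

Specimen A: after corrections the count is 42 − 2 + 3 = 43 opaque zones.
A: 1.4 mm over 43 years gives 1.4 / 43 ≈ 0.033 mm/yr.
B spans 7.4 / 0.033 = 224.24 years ≈ 224 opaque zones.

224 opaque zones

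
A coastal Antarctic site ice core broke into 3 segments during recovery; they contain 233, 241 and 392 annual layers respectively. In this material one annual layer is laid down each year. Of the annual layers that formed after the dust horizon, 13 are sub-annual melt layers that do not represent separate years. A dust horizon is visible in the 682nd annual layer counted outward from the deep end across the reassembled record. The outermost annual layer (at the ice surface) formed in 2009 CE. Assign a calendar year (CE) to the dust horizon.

Total annual layers = 233 + 241 + 392 = 866.
The dust horizon sits at annual layer 682 from the deep end, so 866 − 682 = 184 annual layers formed after it.
Removing the 13 false annual layers leaves 184 − 13 = 171 true annual layers beyond the dust horizon.
Counting back 171 years from 2009 CE places the dust horizon in 2009 − 171 = 1838 CE.

1838 CE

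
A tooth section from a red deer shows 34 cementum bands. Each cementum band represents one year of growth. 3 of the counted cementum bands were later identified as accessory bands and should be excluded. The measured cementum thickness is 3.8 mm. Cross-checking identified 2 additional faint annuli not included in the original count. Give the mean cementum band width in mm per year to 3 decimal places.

0.115 mm per year

Correcting the raw count gives 34 − 3 + 2 = 33 true cementum bands.
Extension rate ≈ 3.8 / 33 = 0.115 mm per year.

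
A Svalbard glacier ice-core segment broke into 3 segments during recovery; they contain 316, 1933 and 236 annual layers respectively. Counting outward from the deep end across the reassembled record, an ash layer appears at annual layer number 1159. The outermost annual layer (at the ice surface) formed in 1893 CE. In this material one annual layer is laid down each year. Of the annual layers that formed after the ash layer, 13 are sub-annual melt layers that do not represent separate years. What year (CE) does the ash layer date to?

580 CE

Total annual layers = 316 + 1933 + 236 = 2485.
2485 − 1159 = 1326 annual layers lie beyond the ash layer toward the ice surface.
Excluding 13 false annual layers: 1326 − 13 = 1313.
1893 − 1313 = 580 CE.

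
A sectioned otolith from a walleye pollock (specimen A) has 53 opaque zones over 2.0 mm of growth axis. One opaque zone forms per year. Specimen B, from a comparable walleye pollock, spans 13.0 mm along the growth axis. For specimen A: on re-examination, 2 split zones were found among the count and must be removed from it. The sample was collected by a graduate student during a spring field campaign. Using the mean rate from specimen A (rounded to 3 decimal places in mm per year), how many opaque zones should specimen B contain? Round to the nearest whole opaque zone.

333 opaque zones

Specimen A: true opaque zone count = 53 − 2 = 51.
A: 2.0 mm over 51 years gives 2.0 / 51 ≈ 0.039 mm/yr.
B spans 13.0 / 0.039 = 333.33 years ≈ 333 opaque zones.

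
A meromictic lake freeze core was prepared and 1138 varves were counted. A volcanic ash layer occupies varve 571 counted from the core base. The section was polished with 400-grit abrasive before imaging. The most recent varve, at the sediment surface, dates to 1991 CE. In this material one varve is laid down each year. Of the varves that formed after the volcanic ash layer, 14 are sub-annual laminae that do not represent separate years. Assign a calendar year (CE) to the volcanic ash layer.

1438 CE

The volcanic ash layer sits at varve 571 from the core base, so 1138 − 571 = 567 varves formed after it.
Removing the 14 false varves leaves 567 − 14 = 553 true varves beyond the volcanic ash layer.
The varve at the sediment surface is 1991 CE, so the volcanic ash layer dates to 1991 − 553 = 1438 CE.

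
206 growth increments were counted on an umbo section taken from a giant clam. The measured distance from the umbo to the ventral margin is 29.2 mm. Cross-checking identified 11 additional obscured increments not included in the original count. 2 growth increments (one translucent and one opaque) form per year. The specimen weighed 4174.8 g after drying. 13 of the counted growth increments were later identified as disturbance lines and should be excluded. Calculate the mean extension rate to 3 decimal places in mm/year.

Correcting the raw count gives 206 − 13 + 11 = 204 true growth increments.
204 growth increments at 2 per year is 204 / 2 = 102 years.
Extension rate ≈ 29.2 / 102 = 0.286 mm/year.

0.286 mm/year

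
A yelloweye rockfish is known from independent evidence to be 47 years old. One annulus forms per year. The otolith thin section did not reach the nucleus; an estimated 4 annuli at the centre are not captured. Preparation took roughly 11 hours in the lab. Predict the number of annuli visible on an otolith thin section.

Expected annuli over 47 years: 47.
47 − 4 missed = 43 annuli expected in the prepared section.

43 annuli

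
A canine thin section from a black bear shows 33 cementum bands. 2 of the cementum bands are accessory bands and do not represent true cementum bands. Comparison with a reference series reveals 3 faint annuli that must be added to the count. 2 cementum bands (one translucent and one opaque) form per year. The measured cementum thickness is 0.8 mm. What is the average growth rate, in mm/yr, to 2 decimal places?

True cementum band count = 33 − 2 + 3 = 34.
Dividing by 2 cementum bands per year: 34 / 2 = 17 years.
0.8 mm over 17 years gives 0.8 / 17 ≈ 0.05 mm/yr.

0.05 mm/yr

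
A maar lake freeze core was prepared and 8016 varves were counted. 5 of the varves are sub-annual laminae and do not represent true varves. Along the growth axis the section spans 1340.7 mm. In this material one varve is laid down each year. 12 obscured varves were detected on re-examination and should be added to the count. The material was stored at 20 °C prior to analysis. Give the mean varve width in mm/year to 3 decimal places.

Correcting the raw count gives 8016 − 5 + 12 = 8023 true varves.
1340.7 mm over 8023 years gives 1340.7 / 8023 ≈ 0.167 mm/year.

0.167 mm/year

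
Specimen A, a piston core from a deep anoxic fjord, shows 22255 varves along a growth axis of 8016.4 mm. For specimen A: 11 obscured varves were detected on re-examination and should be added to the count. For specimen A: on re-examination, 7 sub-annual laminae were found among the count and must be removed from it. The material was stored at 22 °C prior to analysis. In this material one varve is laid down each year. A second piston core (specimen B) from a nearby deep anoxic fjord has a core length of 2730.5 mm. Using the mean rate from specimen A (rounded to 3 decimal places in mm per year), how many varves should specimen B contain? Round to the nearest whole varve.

Specimen A: adjusted count: 22255 − 7 + 11 = 22259 varves.
A: Mean rate = 8016.4 mm / 22259 years ≈ 0.360 mm per year.
Specimen B: 2730.5 mm / 0.360 mm per year = 7584.72 years ≈ 7585 varves.

7585 varves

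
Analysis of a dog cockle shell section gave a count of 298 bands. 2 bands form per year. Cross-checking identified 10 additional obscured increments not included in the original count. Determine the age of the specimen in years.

Correcting the raw count gives 298 + 10 = 308 true bands.
308 bands at 2 per year is 308 / 2 = 154 years.

154 years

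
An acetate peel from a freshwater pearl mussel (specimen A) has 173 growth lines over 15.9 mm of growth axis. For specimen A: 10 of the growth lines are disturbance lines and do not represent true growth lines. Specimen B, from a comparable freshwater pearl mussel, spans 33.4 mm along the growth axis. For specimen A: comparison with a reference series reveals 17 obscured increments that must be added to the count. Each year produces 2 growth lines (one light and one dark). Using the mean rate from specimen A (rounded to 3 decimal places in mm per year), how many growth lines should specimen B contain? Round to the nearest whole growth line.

377 growth lines

Specimen A: after corrections the count is 173 − 10 + 17 = 180 growth lines.
Specimen A: dividing by 2 growth lines per year: 180 / 2 = 90 years.
A: Mean rate = 15.9 mm / 90 years ≈ 0.177 mm/year.
B spans 33.4 / 0.177 = 188.70 years; at 2 growth lines per year that is 188.70 × 2 ≈ 377 growth lines.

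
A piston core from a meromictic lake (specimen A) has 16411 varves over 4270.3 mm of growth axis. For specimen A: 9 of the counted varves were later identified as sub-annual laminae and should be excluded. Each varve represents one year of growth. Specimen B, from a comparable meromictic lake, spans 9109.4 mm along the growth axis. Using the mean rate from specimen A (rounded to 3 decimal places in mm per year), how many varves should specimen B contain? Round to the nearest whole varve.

Specimen A: true varve count = 16411 − 9 = 16402.
A: Extension rate ≈ 4270.3 / 16402 = 0.260 mm/yr.
For B, 9109.4 / 0.260 = 35036.15 years ≈ 35036 varves.

35036 varves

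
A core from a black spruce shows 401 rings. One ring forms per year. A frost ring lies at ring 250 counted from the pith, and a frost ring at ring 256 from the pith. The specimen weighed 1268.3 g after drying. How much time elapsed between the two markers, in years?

Separation: 256 − 250 = 6 rings.
At one ring per year, 6 years elapsed between them.

6 years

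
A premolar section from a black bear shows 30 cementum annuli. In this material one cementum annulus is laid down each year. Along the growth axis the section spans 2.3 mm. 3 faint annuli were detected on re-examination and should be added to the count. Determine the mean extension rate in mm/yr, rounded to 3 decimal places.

True cementum annulus count = 30 + 3 = 33.
2.3 mm over 33 years gives 2.3 / 33 ≈ 0.070 mm/yr.

0.070 mm/yr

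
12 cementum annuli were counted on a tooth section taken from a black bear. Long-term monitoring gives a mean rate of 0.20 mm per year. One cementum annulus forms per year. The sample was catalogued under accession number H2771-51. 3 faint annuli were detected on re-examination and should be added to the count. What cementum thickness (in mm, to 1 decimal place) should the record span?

Adjusted count: 12 + 3 = 15 cementum annuli.
15 years at 0.20 mm/year gives 0.20 × 15 = 3.0 mm.

3.0 mm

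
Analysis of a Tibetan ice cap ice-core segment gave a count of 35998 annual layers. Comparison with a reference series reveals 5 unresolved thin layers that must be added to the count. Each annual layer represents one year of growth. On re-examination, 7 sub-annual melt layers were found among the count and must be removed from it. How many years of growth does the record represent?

35996 years

True annual layer count = 35998 − 7 + 5 = 35996.
One annual layer per year makes the duration 35996 years.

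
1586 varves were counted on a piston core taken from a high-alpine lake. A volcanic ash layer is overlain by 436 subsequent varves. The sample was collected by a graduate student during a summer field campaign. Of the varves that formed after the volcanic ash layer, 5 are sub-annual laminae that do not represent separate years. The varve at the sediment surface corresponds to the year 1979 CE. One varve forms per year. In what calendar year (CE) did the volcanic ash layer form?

436 varves post-date the volcanic ash layer.
Removing the 5 false varves leaves 436 − 5 = 431 true varves beyond the volcanic ash layer.
The varve at the sediment surface is 1979 CE, so the volcanic ash layer dates to 1979 − 431 = 1548 CE.

1548 CE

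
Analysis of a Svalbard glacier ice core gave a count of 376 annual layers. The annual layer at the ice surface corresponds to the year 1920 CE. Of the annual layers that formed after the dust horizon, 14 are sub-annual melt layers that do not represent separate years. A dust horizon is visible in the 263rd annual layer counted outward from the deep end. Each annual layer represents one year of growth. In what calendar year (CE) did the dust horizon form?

Between annual layer 263 and the ice surface there are 376 − 263 = 113 annual layers.
Excluding 14 false annual layers: 113 − 14 = 99.
1920 − 99 = 1821 CE.

1821 CE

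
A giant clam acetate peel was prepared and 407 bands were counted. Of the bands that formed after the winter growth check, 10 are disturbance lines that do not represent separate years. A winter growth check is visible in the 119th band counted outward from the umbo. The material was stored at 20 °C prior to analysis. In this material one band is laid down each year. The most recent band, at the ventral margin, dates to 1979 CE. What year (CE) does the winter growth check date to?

1701 CE

The winter growth check sits at band 119 from the umbo, so 407 − 119 = 288 bands formed after it.
288 − 10 false = 278 true bands after the winter growth check.
Counting back 278 years from 1979 CE places the winter growth check in 1979 − 278 = 1701 CE.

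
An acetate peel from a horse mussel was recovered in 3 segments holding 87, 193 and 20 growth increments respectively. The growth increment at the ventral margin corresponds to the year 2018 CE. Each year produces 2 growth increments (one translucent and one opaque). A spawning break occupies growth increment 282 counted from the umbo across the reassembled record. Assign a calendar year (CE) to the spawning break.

Total growth increments = 87 + 193 + 20 = 300.
The spawning break sits at growth increment 282 from the umbo, so 300 − 282 = 18 growth increments formed after it.
With 2 growth increments per year, 18 / 2 = 9 years.
Counting back 9 years from 2018 CE places the spawning break in 2018 − 9 = 2009 CE.

2009 CE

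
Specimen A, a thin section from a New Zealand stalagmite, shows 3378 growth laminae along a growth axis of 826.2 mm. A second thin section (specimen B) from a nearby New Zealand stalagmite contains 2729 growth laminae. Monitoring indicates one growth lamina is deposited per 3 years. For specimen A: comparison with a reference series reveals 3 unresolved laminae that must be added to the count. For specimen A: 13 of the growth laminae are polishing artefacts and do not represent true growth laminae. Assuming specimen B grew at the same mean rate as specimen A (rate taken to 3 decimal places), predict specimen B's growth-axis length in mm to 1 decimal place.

671.3 mm

Specimen A: true growth lamina count = 3378 − 13 + 3 = 3368.
Specimen A: at 3 years per growth lamina, 3368 × 3 = 10104 years.
A: Extension rate ≈ 826.2 / 10104 = 0.082 mm/yr.
Specimen B: at 3 years per growth lamina, 2729 × 3 = 8187 years. Length of B = 0.082 × 8187 = 671.3 mm.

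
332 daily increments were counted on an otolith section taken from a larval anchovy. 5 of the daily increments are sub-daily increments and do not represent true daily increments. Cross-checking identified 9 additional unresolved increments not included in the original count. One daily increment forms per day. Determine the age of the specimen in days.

336 days

Adjusted count: 332 − 5 + 9 = 336 daily increments.
At one daily increment per day, that is 336 days.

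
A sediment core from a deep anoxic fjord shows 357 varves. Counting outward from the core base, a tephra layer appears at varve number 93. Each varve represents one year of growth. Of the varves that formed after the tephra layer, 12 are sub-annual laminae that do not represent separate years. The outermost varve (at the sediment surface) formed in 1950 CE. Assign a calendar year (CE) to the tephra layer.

1698 CE

The tephra layer sits at varve 93 from the core base, so 357 − 93 = 264 varves formed after it.
Removing the 12 false varves leaves 264 − 12 = 252 true varves beyond the tephra layer.
Counting back 252 years from 1950 CE places the tephra layer in 1950 − 252 = 1698 CE.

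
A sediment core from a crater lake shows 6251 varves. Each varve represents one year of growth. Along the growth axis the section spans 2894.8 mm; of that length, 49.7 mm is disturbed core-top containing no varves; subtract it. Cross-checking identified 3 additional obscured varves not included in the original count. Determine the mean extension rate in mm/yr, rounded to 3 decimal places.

0.455 mm/yr

After corrections the count is 6251 + 3 = 6254 varves.
Net length = 2894.8 − 49.7 = 2845.1 mm.
Extension rate ≈ 2845.1 / 6254 = 0.455 mm/yr.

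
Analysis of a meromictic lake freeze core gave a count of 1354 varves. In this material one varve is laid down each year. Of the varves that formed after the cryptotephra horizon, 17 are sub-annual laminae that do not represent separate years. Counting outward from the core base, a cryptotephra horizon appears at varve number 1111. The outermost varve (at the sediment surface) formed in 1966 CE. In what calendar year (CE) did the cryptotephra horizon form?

1354 − 1111 = 243 varves lie beyond the cryptotephra horizon toward the sediment surface.
243 − 17 false = 226 true varves after the cryptotephra horizon.
The varve at the sediment surface is 1966 CE, so the cryptotephra horizon dates to 1966 − 226 = 1740 CE.

1740 CE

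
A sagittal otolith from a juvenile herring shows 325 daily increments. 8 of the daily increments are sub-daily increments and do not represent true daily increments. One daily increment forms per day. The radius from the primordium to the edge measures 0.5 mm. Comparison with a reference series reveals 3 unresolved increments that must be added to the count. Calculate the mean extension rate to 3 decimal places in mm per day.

0.002 mm per day

Adjusted count: 325 − 8 + 3 = 320 daily increments.
Extension rate ≈ 0.5 / 320 = 0.002 mm per day.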